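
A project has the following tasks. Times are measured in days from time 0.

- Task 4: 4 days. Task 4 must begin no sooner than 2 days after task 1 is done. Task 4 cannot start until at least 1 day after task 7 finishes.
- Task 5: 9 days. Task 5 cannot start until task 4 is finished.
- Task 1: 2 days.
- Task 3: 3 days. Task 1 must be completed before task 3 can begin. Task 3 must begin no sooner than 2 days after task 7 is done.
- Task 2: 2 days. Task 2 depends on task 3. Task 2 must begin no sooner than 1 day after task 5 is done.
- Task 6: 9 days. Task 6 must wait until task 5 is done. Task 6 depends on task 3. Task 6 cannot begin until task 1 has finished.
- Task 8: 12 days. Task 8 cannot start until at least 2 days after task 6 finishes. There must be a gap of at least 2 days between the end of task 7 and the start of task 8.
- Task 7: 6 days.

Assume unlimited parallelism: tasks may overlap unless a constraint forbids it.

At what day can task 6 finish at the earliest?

Task 7 has no prerequisites, so it starts at day 0 and finishes at day 6.
Task 1 has no prerequisites, so it starts at day 0 and finishes at day 2.
Task 4 cannot start until task 1 (finishes day 2, plus 2-day gap → day 4); task 7 (finishes day 6, plus 1-day gap → day 7). The controlling bound is day 7, so task 4 finishes at 7 + 4 = day 11.
After task 4 (finishes day 11), task 5 can start at day 11 and finishes at day 20.
Task 3 has to wait for task 1 (finishes day 2); task 7 (finishes day 6, plus 2-day gap → day 8). The latest of these is day 8, so task 3 runs day 8 to 8 + 3 = day 11.
Task 6 cannot start until task 5 (finishes day 20); task 3 (finishes day 11); task 1 (finishes day 2). The controlling bound is day 20, so task 6 finishes at 20 + 9 = day 29.

29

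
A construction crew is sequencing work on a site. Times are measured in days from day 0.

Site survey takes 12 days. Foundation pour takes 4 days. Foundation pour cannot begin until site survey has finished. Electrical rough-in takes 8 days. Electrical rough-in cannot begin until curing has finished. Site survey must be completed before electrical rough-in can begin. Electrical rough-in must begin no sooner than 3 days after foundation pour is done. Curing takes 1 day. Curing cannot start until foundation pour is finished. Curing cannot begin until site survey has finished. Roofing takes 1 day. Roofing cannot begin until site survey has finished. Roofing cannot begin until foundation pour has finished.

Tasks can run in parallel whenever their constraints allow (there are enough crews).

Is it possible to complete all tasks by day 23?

No

Site survey can start immediately at day 0; it finishes at day 12.
After site survey (finishes day 12), foundation pour can start at day 12 and finishes at day 16.
Roofing needs all of site survey (finishes day 12); foundation pour (finishes day 16). That puts its earliest start at day 16; it finishes at 16 + 1 = day 17.
Curing has to wait for foundation pour (finishes day 16); site survey (finishes day 12). The latest of these is day 16, so curing runs day 16 to 16 + 1 = day 17.
For electrical rough-in: curing (finishes day 17); site survey (finishes day 12); foundation pour (finishes day 16, plus 3-day gap → day 19). Taking the maximum gives a start of day 19, and it finishes at 19 + 8 = day 27.
The earliest everything can be done is day 27, which is after the deadline of 23, so it is not possible.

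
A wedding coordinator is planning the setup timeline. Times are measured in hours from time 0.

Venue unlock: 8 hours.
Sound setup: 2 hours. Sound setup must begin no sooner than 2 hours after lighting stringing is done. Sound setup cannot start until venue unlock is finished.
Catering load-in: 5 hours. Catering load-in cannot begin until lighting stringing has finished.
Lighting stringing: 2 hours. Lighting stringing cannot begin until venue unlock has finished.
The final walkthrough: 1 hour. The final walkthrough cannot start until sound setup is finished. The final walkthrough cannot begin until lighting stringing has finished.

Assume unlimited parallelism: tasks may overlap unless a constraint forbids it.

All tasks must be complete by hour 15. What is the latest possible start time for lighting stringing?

The final walkthrough must finish by hour 15; it takes 1 hour, so it must start by 15 − 1 = hour 14.
Since the final walkthrough (must start by hour 14) depends on it, sound setup must finish by hour 14. Backing off its 2-hour duration gives a latest start of hour 12.
Catering load-in has no dependents, so it just needs to finish by hour 15. Starting by 15 − 5 = hour 10 achieves that.
Lighting stringing must finish in time for sound setup (must start by hour 12, minus 2-hour gap → hour 10); catering load-in (must start by hour 10); the final walkthrough (must start by hour 14). The tightest is hour 10, so lighting stringing must start by 10 − 2 = hour 8.

8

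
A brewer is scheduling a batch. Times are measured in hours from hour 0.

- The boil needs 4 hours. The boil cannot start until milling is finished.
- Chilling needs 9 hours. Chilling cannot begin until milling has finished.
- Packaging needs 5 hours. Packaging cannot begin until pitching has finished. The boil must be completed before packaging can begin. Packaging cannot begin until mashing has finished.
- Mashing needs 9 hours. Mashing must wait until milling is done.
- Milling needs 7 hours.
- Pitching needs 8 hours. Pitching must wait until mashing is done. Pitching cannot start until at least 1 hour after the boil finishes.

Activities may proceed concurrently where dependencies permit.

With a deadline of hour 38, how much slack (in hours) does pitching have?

Nothing blocks milling, so it runs from hour 0 to hour 7.
After milling (finishes hour 7), the boil can start at hour 7 and finishes at hour 11.
Mashing cannot begin until milling (finishes hour 7). It runs from hour 7 to 7 + 9 = hour 16.
Pitching cannot start until mashing (finishes hour 16); the boil (finishes hour 11, plus 1-hour gap → hour 12). The controlling bound is hour 16, so pitching finishes at 16 + 8 = hour 24.

Working backward from the deadline:
Packaging must finish by hour 38; it takes 5 hours, so it must start by 38 − 5 = hour 33.
Since packaging (must start by hour 33) depends on it, pitching must finish by hour 33. Backing off its 8-hour duration gives a latest start of hour 25.
So pitching can start as early as hour 16 and as late as hour 25, giving 25 − 16 = 9 hours of slack.

9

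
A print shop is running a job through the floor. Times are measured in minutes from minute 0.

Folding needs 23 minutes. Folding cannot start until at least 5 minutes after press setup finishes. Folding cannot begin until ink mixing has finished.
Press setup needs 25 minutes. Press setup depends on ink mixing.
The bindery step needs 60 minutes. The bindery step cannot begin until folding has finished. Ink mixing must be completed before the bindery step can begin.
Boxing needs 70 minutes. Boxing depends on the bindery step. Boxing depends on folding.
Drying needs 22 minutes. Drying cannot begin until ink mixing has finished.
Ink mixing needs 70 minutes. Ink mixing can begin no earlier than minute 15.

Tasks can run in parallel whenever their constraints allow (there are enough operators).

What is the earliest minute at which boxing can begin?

After its own release at minute 15, ink mixing can start at minute 15 and finishes at minute 85.
Press setup cannot begin until ink mixing (finishes minute 85). It runs from minute 85 to 85 + 25 = minute 110.
Folding cannot start until press setup (finishes minute 110, plus 5-minute gap → minute 115); ink mixing (finishes minute 85). The controlling bound is minute 115, so folding finishes at 115 + 23 = minute 138.
The bindery step cannot start until folding (finishes minute 138); ink mixing (finishes minute 85). The controlling bound is minute 138, so the bindery step finishes at 138 + 60 = minute 198.
Boxing waits on the bindery step (finishes minute 198); folding (finishes minute 138). The latest of these is minute 198, which is the earliest boxing can start.

198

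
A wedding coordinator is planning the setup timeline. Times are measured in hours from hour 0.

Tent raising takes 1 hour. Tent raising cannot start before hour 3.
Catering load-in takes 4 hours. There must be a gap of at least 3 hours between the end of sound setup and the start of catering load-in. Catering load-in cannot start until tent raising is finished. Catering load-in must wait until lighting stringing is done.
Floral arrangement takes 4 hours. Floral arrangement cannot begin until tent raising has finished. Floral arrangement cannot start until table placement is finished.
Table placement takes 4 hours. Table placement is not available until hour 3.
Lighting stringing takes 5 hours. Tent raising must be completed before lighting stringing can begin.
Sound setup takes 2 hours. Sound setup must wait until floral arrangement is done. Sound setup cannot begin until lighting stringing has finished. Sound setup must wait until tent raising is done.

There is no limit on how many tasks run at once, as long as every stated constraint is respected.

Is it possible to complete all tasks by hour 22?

Yes

Table placement cannot begin until its own release at hour 3. It runs from hour 3 to 3 + 4 = hour 7.
Tent raising waits on its own release at hour 3, so it starts at hour 3 and finishes at 3 + 1 = hour 4.
Lighting stringing waits on tent raising (finishes hour 4), so it starts at hour 4 and finishes at 4 + 5 = hour 9.
Floral arrangement needs all of tent raising (finishes hour 4); table placement (finishes hour 7). That puts its earliest start at hour 7; it finishes at 7 + 4 = hour 11.
Sound setup needs all of floral arrangement (finishes hour 11); lighting stringing (finishes hour 9); tent raising (finishes hour 4). That puts its earliest start at hour 11; it finishes at 11 + 2 = hour 13.
Catering load-in needs all of sound setup (finishes hour 13, plus 3-hour gap → hour 16); tent raising (finishes hour 4); lighting stringing (finishes hour 9). That puts its earliest start at hour 16; it finishes at 16 + 4 = hour 20.
Every task is finished by hour 20, which is no later than the deadline of 22, so the schedule is feasible.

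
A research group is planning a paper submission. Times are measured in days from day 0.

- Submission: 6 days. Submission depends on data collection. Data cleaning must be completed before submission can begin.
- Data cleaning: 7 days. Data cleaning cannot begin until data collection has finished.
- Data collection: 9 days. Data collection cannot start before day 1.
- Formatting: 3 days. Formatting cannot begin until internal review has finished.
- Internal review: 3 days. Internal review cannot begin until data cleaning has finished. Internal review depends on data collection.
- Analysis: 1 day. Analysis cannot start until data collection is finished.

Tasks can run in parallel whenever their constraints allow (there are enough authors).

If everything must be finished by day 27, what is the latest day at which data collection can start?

5

Formatting must finish by day 27; it takes 3 days, so it must start by 27 − 3 = day 24.
Internal review must finish before formatting (must start by day 24). With a 3-day duration, internal review must start by 24 − 3 = day 21.
Submission must finish by day 27; it takes 6 days, so it must start by 27 − 6 = day 21.
Data cleaning has several dependents: internal review (must start by day 21); submission (must start by day 21). The earliest of those limits is day 21, so data cleaning must start by 21 − 7 = day 14.
Analysis must finish by day 27; it takes 1 day, so it must start by 27 − 1 = day 26.
Data collection must finish in time for data cleaning (must start by day 14); analysis (must start by day 26); internal review (must start by day 21); submission (must start by day 21). The tightest is day 14, so data collection must start by 14 − 9 = day 5.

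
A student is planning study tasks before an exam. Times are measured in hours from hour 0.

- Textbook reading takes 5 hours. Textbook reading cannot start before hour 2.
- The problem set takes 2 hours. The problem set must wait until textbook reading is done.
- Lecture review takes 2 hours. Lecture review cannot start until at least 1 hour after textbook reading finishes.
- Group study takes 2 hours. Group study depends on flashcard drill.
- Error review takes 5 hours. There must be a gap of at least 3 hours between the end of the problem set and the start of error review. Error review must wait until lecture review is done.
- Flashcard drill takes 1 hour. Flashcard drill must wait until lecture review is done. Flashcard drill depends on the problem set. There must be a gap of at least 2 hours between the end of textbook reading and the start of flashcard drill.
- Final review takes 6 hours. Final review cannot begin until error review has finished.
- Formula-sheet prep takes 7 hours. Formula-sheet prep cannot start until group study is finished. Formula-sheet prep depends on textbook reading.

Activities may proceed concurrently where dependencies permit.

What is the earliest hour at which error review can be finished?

After its own release at hour 2, textbook reading can start at hour 2 and finishes at hour 7.
After textbook reading (finishes hour 7), the problem set can start at hour 7 and finishes at hour 9.
After textbook reading (finishes hour 7, plus 1-hour gap → hour 8), lecture review can start at hour 8 and finishes at hour 10.
Error review needs all of the problem set (finishes hour 9, plus 3-hour gap → hour 12); lecture review (finishes hour 10). That puts its earliest start at hour 12; it finishes at 12 + 5 = hour 17.

17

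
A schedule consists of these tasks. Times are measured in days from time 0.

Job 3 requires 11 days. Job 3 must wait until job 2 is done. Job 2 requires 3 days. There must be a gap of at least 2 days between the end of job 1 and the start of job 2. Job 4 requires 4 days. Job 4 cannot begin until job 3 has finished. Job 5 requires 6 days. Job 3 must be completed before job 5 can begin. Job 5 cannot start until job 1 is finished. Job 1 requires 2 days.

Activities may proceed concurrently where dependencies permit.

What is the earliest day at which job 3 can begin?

7

Job 1 has no prerequisites, so it starts at day 0 and finishes at day 2.
After job 1 (finishes day 2, plus 2-day gap → day 4), job 2 can start at day 4 and finishes at day 7.
Job 3 waits on job 2 (finishes day 7), so the earliest it can start is day 7.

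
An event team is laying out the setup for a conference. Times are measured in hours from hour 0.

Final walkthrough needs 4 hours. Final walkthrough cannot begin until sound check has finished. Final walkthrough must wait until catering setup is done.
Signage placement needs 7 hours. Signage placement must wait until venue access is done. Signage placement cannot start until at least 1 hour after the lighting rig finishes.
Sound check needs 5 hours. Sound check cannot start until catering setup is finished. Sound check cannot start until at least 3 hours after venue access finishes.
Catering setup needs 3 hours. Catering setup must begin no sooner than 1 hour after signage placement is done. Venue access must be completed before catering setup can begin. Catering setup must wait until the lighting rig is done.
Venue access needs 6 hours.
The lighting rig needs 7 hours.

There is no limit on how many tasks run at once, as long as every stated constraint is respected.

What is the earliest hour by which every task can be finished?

The lighting rig can start immediately at hour 0; it finishes at hour 7.
Venue access has no prerequisites, so it starts at hour 0 and finishes at hour 6.
Signage placement has to wait for venue access (finishes hour 6); the lighting rig (finishes hour 7, plus 1-hour gap → hour 8). The latest of these is hour 8, so signage placement runs hour 8 to 8 + 7 = hour 15.
Catering setup has to wait for signage placement (finishes hour 15, plus 1-hour gap → hour 16); venue access (finishes hour 6); the lighting rig (finishes hour 7). The latest of these is hour 16, so catering setup runs hour 16 to 16 + 3 = hour 19.
Sound check needs all of catering setup (finishes hour 19); venue access (finishes hour 6, plus 3-hour gap → hour 9). That puts its earliest start at hour 19; it finishes at 19 + 5 = hour 24.
Final walkthrough needs all of sound check (finishes hour 24); catering setup (finishes hour 19). That puts its earliest start at hour 24; it finishes at 24 + 4 = hour 28.
All tasks are finished once the last one completes. Finish times: Venue access at 6, The lighting rig at 7, Signage placement at 15, Catering setup at 19, Sound check at 24, Final walkthrough at 28. The latest is hour 28.

28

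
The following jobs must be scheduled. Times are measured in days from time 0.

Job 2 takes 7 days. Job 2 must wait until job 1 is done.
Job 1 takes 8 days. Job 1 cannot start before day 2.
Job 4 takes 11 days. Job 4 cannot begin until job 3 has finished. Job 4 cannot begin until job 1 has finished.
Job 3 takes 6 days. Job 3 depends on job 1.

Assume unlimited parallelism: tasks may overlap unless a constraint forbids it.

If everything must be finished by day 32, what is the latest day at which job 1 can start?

7

Job 2 has no dependents, so it just needs to finish by day 32. Starting by 32 − 7 = day 25 achieves that.
Job 4 has no dependents, so it just needs to finish by day 32. Starting by 32 − 11 = day 21 achieves that.
Job 3 must finish before job 4 (must start by day 21). With a 6-day duration, job 3 must start by 21 − 6 = day 15.
Job 1 feeds job 2 (must start by day 25); job 3 (must start by day 15); job 4 (must start by day 21). Taking the minimum, job 1 must finish by day 15 and start by 15 − 8 = day 7.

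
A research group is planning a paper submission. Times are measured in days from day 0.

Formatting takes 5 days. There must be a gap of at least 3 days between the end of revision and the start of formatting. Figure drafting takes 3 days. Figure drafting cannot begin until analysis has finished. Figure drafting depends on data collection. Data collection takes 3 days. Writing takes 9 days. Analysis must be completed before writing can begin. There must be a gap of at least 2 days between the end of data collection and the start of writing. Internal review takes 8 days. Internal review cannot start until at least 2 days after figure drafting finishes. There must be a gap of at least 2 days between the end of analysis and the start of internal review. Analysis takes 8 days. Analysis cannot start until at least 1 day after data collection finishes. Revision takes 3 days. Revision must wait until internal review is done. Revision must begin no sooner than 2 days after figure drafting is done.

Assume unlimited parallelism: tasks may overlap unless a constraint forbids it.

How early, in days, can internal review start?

Data collection has no prerequisites, so it starts at day 0 and finishes at day 3.
Analysis waits on data collection (finishes day 3, plus 1-day gap → day 4), so it starts at day 4 and finishes at 4 + 8 = day 12.
Figure drafting needs all of analysis (finishes day 12); data collection (finishes day 3). That puts its earliest start at day 12; it finishes at 12 + 3 = day 15.
Internal review waits on figure drafting (finishes day 15, plus 2-day gap → day 17); analysis (finishes day 12, plus 2-day gap → day 14). The latest of these is day 17, which is the earliest internal review can start.

17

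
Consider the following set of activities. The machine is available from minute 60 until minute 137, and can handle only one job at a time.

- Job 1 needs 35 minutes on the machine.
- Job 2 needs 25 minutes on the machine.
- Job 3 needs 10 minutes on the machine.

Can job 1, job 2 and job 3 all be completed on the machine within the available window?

Yes

The machine window is 137 − 60 = 77 minutes.
Running back to back, the jobs need 35 + 25 + 10 = 70 minutes on the machine.
Since 70 ≤ 77, they fit within the window.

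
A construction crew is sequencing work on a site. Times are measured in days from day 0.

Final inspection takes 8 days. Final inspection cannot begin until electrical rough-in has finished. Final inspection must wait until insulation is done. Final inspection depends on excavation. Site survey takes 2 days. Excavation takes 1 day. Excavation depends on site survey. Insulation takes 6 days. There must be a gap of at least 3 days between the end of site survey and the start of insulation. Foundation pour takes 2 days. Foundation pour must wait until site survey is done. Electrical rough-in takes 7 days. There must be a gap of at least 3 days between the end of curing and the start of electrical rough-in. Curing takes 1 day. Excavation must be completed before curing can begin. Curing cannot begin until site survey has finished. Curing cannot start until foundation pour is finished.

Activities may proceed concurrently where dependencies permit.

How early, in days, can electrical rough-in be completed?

Nothing blocks site survey, so it runs from day 0 to day 2.
Foundation pour cannot begin until site survey (finishes day 2). It runs from day 2 to 2 + 2 = day 4.
Excavation cannot begin until site survey (finishes day 2). It runs from day 2 to 2 + 1 = day 3.
Curing cannot start until excavation (finishes day 3); site survey (finishes day 2); foundation pour (finishes day 4). The controlling bound is day 4, so curing finishes at 4 + 1 = day 5.
Electrical rough-in cannot begin until curing (finishes day 5, plus 3-day gap → day 8). It runs from day 8 to 8 + 7 = day 15.

15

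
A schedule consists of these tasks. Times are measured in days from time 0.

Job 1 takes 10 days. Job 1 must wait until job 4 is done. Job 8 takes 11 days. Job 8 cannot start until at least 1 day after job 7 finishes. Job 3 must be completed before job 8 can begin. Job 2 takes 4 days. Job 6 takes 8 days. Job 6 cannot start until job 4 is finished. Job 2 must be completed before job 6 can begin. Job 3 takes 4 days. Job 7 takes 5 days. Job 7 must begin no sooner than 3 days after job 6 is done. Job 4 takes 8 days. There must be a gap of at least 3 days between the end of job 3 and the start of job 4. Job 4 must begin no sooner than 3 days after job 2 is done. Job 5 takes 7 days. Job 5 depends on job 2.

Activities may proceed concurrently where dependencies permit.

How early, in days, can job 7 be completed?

31

Job 3 can start immediately at day 0; it finishes at day 4.
Job 2 can start immediately at day 0; it finishes at day 4.
Job 4 needs all of job 3 (finishes day 4, plus 3-day gap → day 7); job 2 (finishes day 4, plus 3-day gap → day 7). That puts its earliest start at day 7; it finishes at 7 + 8 = day 15.
Job 6 cannot start until job 4 (finishes day 15); job 2 (finishes day 4). The controlling bound is day 15, so job 6 finishes at 15 + 8 = day 23.
Job 7 waits on job 6 (finishes day 23, plus 3-day gap → day 26), so it starts at day 26 and finishes at 26 + 5 = day 31.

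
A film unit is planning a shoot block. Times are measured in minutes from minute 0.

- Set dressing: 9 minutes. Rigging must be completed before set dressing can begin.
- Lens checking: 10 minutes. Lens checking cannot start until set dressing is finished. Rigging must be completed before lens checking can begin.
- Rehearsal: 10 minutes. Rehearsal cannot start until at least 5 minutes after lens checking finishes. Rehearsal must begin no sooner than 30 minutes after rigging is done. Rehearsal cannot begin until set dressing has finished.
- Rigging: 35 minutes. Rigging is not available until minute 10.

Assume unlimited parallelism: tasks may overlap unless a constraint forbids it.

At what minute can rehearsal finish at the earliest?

After its own release at minute 10, rigging can start at minute 10 and finishes at minute 45.
Set dressing cannot begin until rigging (finishes minute 45). It runs from minute 45 to 45 + 9 = minute 54.
Lens checking has to wait for set dressing (finishes minute 54); rigging (finishes minute 45). The latest of these is minute 54, so lens checking runs minute 54 to 54 + 10 = minute 64.
Rehearsal has to wait for lens checking (finishes minute 64, plus 5-minute gap → minute 69); rigging (finishes minute 45, plus 30-minute gap → minute 75); set dressing (finishes minute 54). The latest of these is minute 75, so rehearsal runs minute 75 to 75 + 10 = minute 85.

85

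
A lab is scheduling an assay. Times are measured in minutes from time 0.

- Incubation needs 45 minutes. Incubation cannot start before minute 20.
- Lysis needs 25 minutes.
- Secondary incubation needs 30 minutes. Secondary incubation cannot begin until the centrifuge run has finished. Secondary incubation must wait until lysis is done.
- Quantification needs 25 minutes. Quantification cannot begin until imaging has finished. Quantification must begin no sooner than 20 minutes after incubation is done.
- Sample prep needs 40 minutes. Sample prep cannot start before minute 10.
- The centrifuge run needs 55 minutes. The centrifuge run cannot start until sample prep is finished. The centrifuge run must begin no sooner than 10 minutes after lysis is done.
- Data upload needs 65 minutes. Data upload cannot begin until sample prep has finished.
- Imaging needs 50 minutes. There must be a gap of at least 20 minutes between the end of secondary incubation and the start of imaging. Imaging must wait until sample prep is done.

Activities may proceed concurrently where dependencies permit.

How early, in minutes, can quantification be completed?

230

Incubation cannot begin until its own release at minute 20. It runs from minute 20 to 20 + 45 = minute 65.
Nothing blocks lysis, so it runs from minute 0 to minute 25.
Sample prep waits on its own release at minute 10, so it starts at minute 10 and finishes at 10 + 40 = minute 50.
The centrifuge run cannot start until sample prep (finishes minute 50); lysis (finishes minute 25, plus 10-minute gap → minute 35). The controlling bound is minute 50, so the centrifuge run finishes at 50 + 55 = minute 105.
Secondary incubation cannot start until the centrifuge run (finishes minute 105); lysis (finishes minute 25). The controlling bound is minute 105, so secondary incubation finishes at 105 + 30 = minute 135.
Imaging cannot start until secondary incubation (finishes minute 135, plus 20-minute gap → minute 155); sample prep (finishes minute 50). The controlling bound is minute 155, so imaging finishes at 155 + 50 = minute 205.
Quantification cannot start until imaging (finishes minute 205); incubation (finishes minute 65, plus 20-minute gap → minute 85). The controlling bound is minute 205, so quantification finishes at 205 + 25 = minute 230.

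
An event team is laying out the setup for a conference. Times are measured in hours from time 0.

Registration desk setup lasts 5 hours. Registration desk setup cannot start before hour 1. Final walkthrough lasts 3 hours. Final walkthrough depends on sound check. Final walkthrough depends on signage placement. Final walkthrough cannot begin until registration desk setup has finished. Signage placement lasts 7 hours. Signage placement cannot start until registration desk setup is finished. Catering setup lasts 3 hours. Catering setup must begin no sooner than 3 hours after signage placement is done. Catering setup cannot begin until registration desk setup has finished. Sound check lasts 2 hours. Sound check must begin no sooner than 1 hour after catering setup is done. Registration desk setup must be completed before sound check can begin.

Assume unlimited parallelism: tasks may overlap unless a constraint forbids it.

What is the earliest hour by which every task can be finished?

After its own release at hour 1, registration desk setup can start at hour 1 and finishes at hour 6.
Signage placement waits on registration desk setup (finishes hour 6), so it starts at hour 6 and finishes at 6 + 7 = hour 13.
For catering setup: signage placement (finishes hour 13, plus 3-hour gap → hour 16); registration desk setup (finishes hour 6). Taking the maximum gives a start of hour 16, and it finishes at 16 + 3 = hour 19.
Sound check needs all of catering setup (finishes hour 19, plus 1-hour gap → hour 20); registration desk setup (finishes hour 6). That puts its earliest start at hour 20; it finishes at 20 + 2 = hour 22.
Final walkthrough cannot start until sound check (finishes hour 22); signage placement (finishes hour 13); registration desk setup (finishes hour 6). The controlling bound is hour 22, so final walkthrough finishes at 22 + 3 = hour 25.
All tasks are finished once the last one completes. Finish times: Registration desk setup at 6, Signage placement at 13, Catering setup at 19, Sound check at 22, Final walkthrough at 25. The latest is hour 25.

25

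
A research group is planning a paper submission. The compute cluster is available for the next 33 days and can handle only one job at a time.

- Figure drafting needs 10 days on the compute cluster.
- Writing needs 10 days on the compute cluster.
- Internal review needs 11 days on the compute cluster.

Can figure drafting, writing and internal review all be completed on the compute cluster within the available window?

Yes

Running back to back, the jobs need 10 + 10 + 11 = 31 days on the compute cluster.
Since 31 ≤ 33, they fit within the window.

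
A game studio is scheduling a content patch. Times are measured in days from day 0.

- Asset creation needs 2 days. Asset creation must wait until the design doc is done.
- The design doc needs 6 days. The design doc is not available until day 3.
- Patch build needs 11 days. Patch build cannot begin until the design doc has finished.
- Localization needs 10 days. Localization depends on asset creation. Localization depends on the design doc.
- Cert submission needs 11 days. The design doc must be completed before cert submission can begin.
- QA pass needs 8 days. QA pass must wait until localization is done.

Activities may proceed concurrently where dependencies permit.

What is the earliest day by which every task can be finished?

29

After its own release at day 3, the design doc can start at day 3 and finishes at day 9.
After the design doc (finishes day 9), patch build can start at day 9 and finishes at day 20.
Cert submission cannot begin until the design doc (finishes day 9). It runs from day 9 to 9 + 11 = day 20.
After the design doc (finishes day 9), asset creation can start at day 9 and finishes at day 11.
Localization has to wait for asset creation (finishes day 11); the design doc (finishes day 9). The latest of these is day 11, so localization runs day 11 to 11 + 10 = day 21.
After localization (finishes day 21), QA pass can start at day 21 and finishes at day 29.
All tasks are finished once the last one completes. Finish times: The design doc at 9, Asset creation at 11, Localization at 21, QA pass at 29, Cert submission at 20, Patch build at 20. The latest is day 29.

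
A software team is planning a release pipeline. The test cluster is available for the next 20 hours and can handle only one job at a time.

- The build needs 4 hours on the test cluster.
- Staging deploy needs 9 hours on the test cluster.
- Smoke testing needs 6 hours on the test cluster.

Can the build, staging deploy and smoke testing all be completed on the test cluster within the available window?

Yes

Running back to back, the jobs need 4 + 9 + 6 = 19 hours on the test cluster.
Since 19 ≤ 20, they fit within the window.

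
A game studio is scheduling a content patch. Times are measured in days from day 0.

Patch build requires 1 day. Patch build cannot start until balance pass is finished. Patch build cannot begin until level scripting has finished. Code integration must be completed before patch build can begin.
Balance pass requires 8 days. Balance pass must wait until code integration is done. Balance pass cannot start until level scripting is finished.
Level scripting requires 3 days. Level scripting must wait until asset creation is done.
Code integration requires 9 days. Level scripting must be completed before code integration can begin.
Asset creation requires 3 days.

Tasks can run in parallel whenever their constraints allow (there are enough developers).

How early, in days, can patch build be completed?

Asset creation can start immediately at day 0; it finishes at day 3.
After asset creation (finishes day 3), level scripting can start at day 3 and finishes at day 6.
After level scripting (finishes day 6), code integration can start at day 6 and finishes at day 15.
Balance pass needs all of code integration (finishes day 15); level scripting (finishes day 6). That puts its earliest start at day 15; it finishes at 15 + 8 = day 23.
Patch build cannot start until balance pass (finishes day 23); level scripting (finishes day 6); code integration (finishes day 15). The controlling bound is day 23, so patch build finishes at 23 + 1 = day 24.

24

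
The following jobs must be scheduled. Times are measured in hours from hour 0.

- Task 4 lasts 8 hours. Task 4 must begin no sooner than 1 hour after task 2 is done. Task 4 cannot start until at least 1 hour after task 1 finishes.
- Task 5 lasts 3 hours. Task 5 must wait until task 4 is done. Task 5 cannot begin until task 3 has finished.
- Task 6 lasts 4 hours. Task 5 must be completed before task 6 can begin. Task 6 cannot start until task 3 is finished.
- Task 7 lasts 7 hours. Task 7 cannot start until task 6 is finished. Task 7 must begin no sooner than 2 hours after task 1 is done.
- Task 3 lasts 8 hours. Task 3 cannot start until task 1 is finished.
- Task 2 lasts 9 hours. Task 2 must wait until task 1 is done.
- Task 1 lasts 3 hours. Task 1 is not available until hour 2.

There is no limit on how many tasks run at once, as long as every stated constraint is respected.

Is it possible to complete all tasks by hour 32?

No

Task 1 waits on its own release at hour 2, so it starts at hour 2 and finishes at 2 + 3 = hour 5.
Task 3 cannot begin until task 1 (finishes hour 5). It runs from hour 5 to 5 + 8 = hour 13.
After task 1 (finishes hour 5), task 2 can start at hour 5 and finishes at hour 14.
For task 4: task 2 (finishes hour 14, plus 1-hour gap → hour 15); task 1 (finishes hour 5, plus 1-hour gap → hour 6). Taking the maximum gives a start of hour 15, and it finishes at 15 + 8 = hour 23.
Task 5 cannot start until task 4 (finishes hour 23); task 3 (finishes hour 13). The controlling bound is hour 23, so task 5 finishes at 23 + 3 = hour 26.
For task 6: task 5 (finishes hour 26); task 3 (finishes hour 13). Taking the maximum gives a start of hour 26, and it finishes at 26 + 4 = hour 30.
Task 7 cannot start until task 6 (finishes hour 30); task 1 (finishes hour 5, plus 2-hour gap → hour 7). The controlling bound is hour 30, so task 7 finishes at 30 + 7 = hour 37.
The earliest everything can be done is hour 37, which is after the deadline of 32, so it is not possible.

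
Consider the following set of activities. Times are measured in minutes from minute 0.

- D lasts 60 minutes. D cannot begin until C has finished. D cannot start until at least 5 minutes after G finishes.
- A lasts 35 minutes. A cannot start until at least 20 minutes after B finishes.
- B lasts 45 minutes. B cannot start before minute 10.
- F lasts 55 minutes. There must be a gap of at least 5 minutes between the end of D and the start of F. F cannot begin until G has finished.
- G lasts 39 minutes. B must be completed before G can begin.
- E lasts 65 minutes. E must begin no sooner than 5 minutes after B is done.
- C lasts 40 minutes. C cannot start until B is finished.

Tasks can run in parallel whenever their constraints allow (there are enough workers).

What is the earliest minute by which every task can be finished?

After its own release at minute 10, B can start at minute 10 and finishes at minute 55.
G waits on B (finishes minute 55), so it starts at minute 55 and finishes at 55 + 39 = minute 94.
After B (finishes minute 55, plus 5-minute gap → minute 60), E can start at minute 60 and finishes at minute 125.
C cannot begin until B (finishes minute 55). It runs from minute 55 to 55 + 40 = minute 95.
D has to wait for C (finishes minute 95); G (finishes minute 94, plus 5-minute gap → minute 99). The latest of these is minute 99, so D runs minute 99 to 99 + 60 = minute 159.
F cannot start until D (finishes minute 159, plus 5-minute gap → minute 164); G (finishes minute 94). The controlling bound is minute 164, so F finishes at 164 + 55 = minute 219.
A cannot begin until B (finishes minute 55, plus 20-minute gap → minute 75). It runs from minute 75 to 75 + 35 = minute 110.
All tasks are finished once the last one completes. Finish times: A at 110, B at 55, C at 95, D at 159, E at 125, F at 219, G at 94. The latest is minute 219.

219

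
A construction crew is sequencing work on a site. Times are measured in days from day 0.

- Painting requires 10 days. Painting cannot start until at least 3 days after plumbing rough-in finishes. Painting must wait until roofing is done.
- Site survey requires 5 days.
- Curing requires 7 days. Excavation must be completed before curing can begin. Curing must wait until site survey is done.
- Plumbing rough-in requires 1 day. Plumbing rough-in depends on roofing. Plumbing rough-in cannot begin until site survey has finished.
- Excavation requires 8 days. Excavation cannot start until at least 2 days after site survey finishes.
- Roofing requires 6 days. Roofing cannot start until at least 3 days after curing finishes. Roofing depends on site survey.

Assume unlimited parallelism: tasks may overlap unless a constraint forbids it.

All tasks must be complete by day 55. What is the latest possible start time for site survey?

10

Nothing follows painting; the deadline of day 55 is its only limit. It must start by 55 − 10 = day 45.
Plumbing rough-in must finish before painting (must start by day 45, minus 3-day gap → day 42). With a 1-day duration, plumbing rough-in must start by 42 − 1 = day 41.
For roofing: plumbing rough-in (must start by day 41); painting (must start by day 45). The most restrictive is day 41; with a 6-day duration, roofing must start by day 35.
Curing must finish before roofing (must start by day 35, minus 3-day gap → day 32). With a 7-day duration, curing must start by 32 − 7 = day 25.
Excavation has to be done before curing (must start by day 25). That means finishing by day 25, i.e. starting by 25 − 8 = day 17.
Site survey feeds excavation (must start by day 17, minus 2-day gap → day 15); curing (must start by day 25); roofing (must start by day 35); plumbing rough-in (must start by day 41). Taking the minimum, site survey must finish by day 15 and start by 15 − 5 = day 10.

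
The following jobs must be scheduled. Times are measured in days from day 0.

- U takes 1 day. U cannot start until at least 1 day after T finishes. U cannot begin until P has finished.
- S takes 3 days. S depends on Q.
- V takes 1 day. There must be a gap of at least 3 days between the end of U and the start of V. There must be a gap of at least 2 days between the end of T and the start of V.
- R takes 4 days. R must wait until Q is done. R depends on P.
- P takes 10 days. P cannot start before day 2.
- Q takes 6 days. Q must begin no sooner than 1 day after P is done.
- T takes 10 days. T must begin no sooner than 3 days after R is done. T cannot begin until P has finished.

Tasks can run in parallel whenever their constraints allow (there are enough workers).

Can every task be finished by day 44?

P waits on its own release at day 2, so it starts at day 2 and finishes at 2 + 10 = day 12.
After P (finishes day 12, plus 1-day gap → day 13), Q can start at day 13 and finishes at day 19.
S waits on Q (finishes day 19), so it starts at day 19 and finishes at 19 + 3 = day 22.
R needs all of Q (finishes day 19); P (finishes day 12). That puts its earliest start at day 19; it finishes at 19 + 4 = day 23.
T cannot start until R (finishes day 23, plus 3-day gap → day 26); P (finishes day 12). The controlling bound is day 26, so T finishes at 26 + 10 = day 36.
U cannot start until T (finishes day 36, plus 1-day gap → day 37); P (finishes day 12). The controlling bound is day 37, so U finishes at 37 + 1 = day 38.
V has to wait for U (finishes day 38, plus 3-day gap → day 41); T (finishes day 36, plus 2-day gap → day 38). The latest of these is day 41, so V runs day 41 to 41 + 1 = day 42.
Every task is finished by day 42, which is no later than the deadline of 44, so the schedule is feasible.

Yes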